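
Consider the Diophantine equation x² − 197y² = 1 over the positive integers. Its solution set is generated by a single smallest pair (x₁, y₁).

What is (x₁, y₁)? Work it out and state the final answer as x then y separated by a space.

393 28

[14; 28] for √197; ℓ=1 ⇒ convergent index 1
step 0: (14, 1)  from 14·(1,0) + (0,1)
step 1: (393, 28)  from 28·(14,1) + (1,0)
(x₁, y₁) = (393, 28);  393² − 197·28² = 1 ✓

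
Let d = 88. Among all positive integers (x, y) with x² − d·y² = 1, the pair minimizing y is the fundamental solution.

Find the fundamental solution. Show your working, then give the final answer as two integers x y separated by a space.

197 21

d=88: √d = [9; 2,1,1,1,2,18] (ℓ=6, even), read p_5/q_5
k=0  a_k=9  p_k/q_k = 9/1
…
k=2  a_k=1  p_k/q_k = 28/3
k=3  a_k=1  p_k/q_k = 47/5
k=4  a_k=1  p_k/q_k = 75/8
k=5  a_k=2  p_k/q_k = 197/21
fundamental: x₁=197, y₁=21  (since 38809 − 88·441 = 1)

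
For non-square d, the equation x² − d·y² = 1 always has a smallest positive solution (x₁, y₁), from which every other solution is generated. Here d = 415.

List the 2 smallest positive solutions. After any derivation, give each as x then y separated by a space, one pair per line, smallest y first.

18412804 903849
678062702284831 33284788965192

[20; 2,1,2,4,6,…,1,2,40] for √415; ℓ=16 ⇒ convergent index 15
a_0=20:  p_0=20·1+0=20,  q_0=20·0+1=1
…
a_4=4:  p_4=4·163+61=713,  q_4=4·8+3=35
a_5=6:  p_5=6·713+163=4441,  q_5=6·35+8=218
…
a_7=1:  p_7=1·5154+4441=9595,  q_7=1·253+218=471
…
a_11=6:  p_11=6·77473+43534=508372,  q_11=6·3803+2137=24955
…
a_14=1:  p_14=1·4730294+2110961=6841255,  q_14=1·232201+103623=335824
a_15=2:  p_15=2·6841255+4730294=18412804,  q_15=2·335824+232201=903849
(x₁, y₁) = (18412804, 903849);  18412804² − 415·903849² = 1 ✓
k=2:  x_2 = 18412804·18412804+415·903849·903849 = 678062702284831,  y_2 = 18412804·903849+903849·18412804 = 33284788965192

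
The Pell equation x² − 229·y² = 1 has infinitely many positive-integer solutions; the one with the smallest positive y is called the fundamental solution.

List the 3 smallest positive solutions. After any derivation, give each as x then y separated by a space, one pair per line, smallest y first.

5848201 386460
68402909872801 4520191516920
800067931842043513801 52869977098885735380

√229 = [15; 7,1,1,7,30, …], period ℓ=5 (odd) → k=9
k=0  a_k=15  p_k/q_k = 15/1
…
k=3  a_k=1  p_k/q_k = 227/15
…
k=6  a_k=7  p_k/q_k = 362399/23948
…
k=8  a_k=1  p_k/q_k = 776325/51301
k=9  a_k=7  p_k/q_k = 5848201/386460
→ (5848201, 386460).  Check: 5848201²=34201454936401, 229·386460²=34201454936400, difference 1.
k=2:  x_2 = 5848201·5848201+229·386460·386460 = 68402909872801,  y_2 = 5848201·386460+386460·5848201 = 4520191516920
k=3:  x_3 = 5848201·68402909872801+229·386460·4520191516920 = 800067931842043513801,  y_3 = 5848201·4520191516920+386460·68402909872801 = 52869977098885735380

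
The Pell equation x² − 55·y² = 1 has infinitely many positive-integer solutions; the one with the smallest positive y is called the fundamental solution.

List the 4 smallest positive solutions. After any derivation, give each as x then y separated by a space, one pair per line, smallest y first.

√55 = [7; 2,2,2,14, …], period ℓ=4 (even) → k=3
k=0  a_k=7  p_k/q_k = 7/1
…
k=2  a_k=2  p_k/q_k = 37/5
k=3  a_k=2  p_k/q_k = 89/12
→ (89, 12).  Check: 89²=7921, 55·12²=7920, difference 1.
n=2: (89,12)∘(89,12) = (89·89+55·12·12, 89·12+12·89) = (15841,2136)
n=3: (15841,2136)∘(89,12) = (89·15841+55·12·2136, 89·2136+12·15841) = (2819609,380196)
n=4: (2819609,380196)∘(89,12) = (89·2819609+55·12·380196, 89·380196+12·2819609) = (501874561,67672752)

89 12
15841 2136
2819609 380196
501874561 67672752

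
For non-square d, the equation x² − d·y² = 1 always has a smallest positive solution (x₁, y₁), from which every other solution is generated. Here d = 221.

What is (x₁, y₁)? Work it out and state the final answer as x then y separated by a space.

[14; 1,6,2,6,1,28] for √221; ℓ=6 ⇒ convergent index 5
k=0  a_k=14  p_k/q_k = 14/1
k=1  a_k=1  p_k/q_k = 15/1
…
k=3  a_k=2  p_k/q_k = 223/15
k=4  a_k=6  p_k/q_k = 1442/97
k=5  a_k=1  p_k/q_k = 1665/112
(x₁, y₁) = (1665, 112);  1665² − 221·112² = 1 ✓

1665 112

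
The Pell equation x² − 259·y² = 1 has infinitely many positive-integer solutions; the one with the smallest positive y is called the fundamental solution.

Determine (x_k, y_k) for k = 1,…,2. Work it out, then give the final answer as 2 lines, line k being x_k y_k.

847225 52644
1435580401249 89202625800

[16; 10,1,2,3,4,3,2,1,10,32] for √259; ℓ=10 ⇒ convergent index 9
i=0: a=16 ⇒ p=16, q=1
i=1: a=10 ⇒ p=161, q=10
i=2: a=1 ⇒ p=177, q=11
i=3: a=2 ⇒ p=515, q=32
i=4: a=3 ⇒ p=1722, q=107
i=5: a=4 ⇒ p=7403, q=460
i=6: a=3 ⇒ p=23931, q=1487
i=7: a=2 ⇒ p=55265, q=3434
i=8: a=1 ⇒ p=79196, q=4921
i=9: a=10 ⇒ p=847225, q=52644
(x₁, y₁) = (847225, 52644);  847225² − 259·52644² = 1 ✓
(847225+52644√259)^2 = 1435580401249 + 89202625800√259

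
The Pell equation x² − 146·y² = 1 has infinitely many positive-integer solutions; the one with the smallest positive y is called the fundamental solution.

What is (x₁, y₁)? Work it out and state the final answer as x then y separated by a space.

√146 → a₀=12, period (12,24); ℓ=2 even so k=1
step 0: (12, 1)  from 12·(1,0) + (0,1)
step 1: (145, 12)  from 12·(12,1) + (1,0)
→ (145, 12).  Check: 145²=21025, 146·12²=21024, difference 1.

145 12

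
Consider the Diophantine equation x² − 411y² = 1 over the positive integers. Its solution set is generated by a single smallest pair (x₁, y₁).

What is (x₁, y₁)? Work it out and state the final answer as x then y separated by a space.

[20; 3,1,1,1,19,1,1,1,3,40] for √411; ℓ=10 ⇒ convergent index 9
step 0: (20, 1)  from 20·(1,0) + (0,1)
…
step 8: (13583, 670)  from 1·(8981,443) + (4602,227)
step 9: (49730, 2453)  from 3·(13583,670) + (8981,443)
fundamental: x₁=49730, y₁=2453  (since 2473072900 − 411·6017209 = 1)

49730 2453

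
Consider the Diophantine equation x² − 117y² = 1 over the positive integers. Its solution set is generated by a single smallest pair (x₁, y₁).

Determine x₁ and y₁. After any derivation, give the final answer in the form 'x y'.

649 60

√117 = [10; 1,4,2,4,1,20, …], period ℓ=6 (even) → k=5
i=0: a=10 ⇒ p=10, q=1
i=1: a=1 ⇒ p=11, q=1
i=2: a=4 ⇒ p=54, q=5
…
i=4: a=4 ⇒ p=530, q=49
i=5: a=1 ⇒ p=649, q=60
→ (649, 60).  Check: 649²=421201, 117·60²=421200, difference 1.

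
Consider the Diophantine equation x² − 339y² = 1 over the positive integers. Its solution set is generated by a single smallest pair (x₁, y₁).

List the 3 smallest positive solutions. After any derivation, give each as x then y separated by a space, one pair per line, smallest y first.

√339 → a₀=18, period (2,2,2,1,17,1,2,2,2,36); ℓ=10 even so k=9
i=0: a=18 ⇒ p=18, q=1
i=1: a=2 ⇒ p=37, q=2
…
i=6: a=1 ⇒ p=5855, q=318
…
i=8: a=2 ⇒ p=40359, q=2192
i=9: a=2 ⇒ p=97970, q=5321
→ (97970, 5321).  Check: 97970²=9598120900, 339·5321²=9598120899, difference 1.
(x_2, y_2) = (97970·97970 + 339·5321·5321, 97970·5321 + 5321·97970) = (19196241799, 1042596740)
(x_3, y_3) = (97970·19196241799 + 339·5321·1042596740, 97970·1042596740 + 5321·19196241799) = (3761311617998090, 204286405230279)

97970 5321
19196241799 1042596740
3761311617998090 204286405230279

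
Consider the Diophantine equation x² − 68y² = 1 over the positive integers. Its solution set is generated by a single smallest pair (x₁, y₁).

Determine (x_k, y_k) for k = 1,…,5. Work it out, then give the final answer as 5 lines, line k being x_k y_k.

33 4
2177 264
143649 17420
9478657 1149456
625447713 75846676

√68 → a₀=8, period (4,16); ℓ=2 even so k=1
step 0: (8, 1)  from 8·(1,0) + (0,1)
step 1: (33, 4)  from 4·(8,1) + (1,0)
(x₁, y₁) = (33, 4);  33² − 68·4² = 1 ✓
n=2: (33,4)∘(33,4) = (33·33+68·4·4, 33·4+4·33) = (2177,264)
n=3: (2177,264)∘(33,4) = (33·2177+68·4·264, 33·264+4·2177) = (143649,17420)
n=4: (143649,17420)∘(33,4) = (33·143649+68·4·17420, 33·17420+4·143649) = (9478657,1149456)
n=5: (9478657,1149456)∘(33,4) = (33·9478657+68·4·1149456, 33·1149456+4·9478657) = (625447713,75846676)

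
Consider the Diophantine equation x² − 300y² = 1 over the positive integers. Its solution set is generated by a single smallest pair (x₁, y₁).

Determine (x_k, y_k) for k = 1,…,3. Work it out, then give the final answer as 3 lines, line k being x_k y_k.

1351 78
3650401 210756
9863382151 569462634

√300 = [17; 3,8,3,34, …], period ℓ=4 (even) → k=3
a_0=17:  p_0=17·1+0=17,  q_0=17·0+1=1
a_1=3:  p_1=3·17+1=52,  q_1=3·1+0=3
a_2=8:  p_2=8·52+17=433,  q_2=8·3+1=25
a_3=3:  p_3=3·433+52=1351,  q_3=3·25+3=78
fundamental: x₁=1351, y₁=78  (since 1825201 − 300·6084 = 1)
(1351+78√300)^2 = 3650401 + 210756√300
(1351+78√300)^3 = 9863382151 + 569462634√300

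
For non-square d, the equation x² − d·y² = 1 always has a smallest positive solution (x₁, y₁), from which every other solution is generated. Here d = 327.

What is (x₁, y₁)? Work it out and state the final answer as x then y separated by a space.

217 12

d=327: √d = [18; 12,36] (ℓ=2, even), read p_1/q_1
a_0=18:  p_0=18·1+0=18,  q_0=18·0+1=1
a_1=12:  p_1=12·18+1=217,  q_1=12·1+0=12
(x₁, y₁) = (217, 12);  217² − 327·12² = 1 ✓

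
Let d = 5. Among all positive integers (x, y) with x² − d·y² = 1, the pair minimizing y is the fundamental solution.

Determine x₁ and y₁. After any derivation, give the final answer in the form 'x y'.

9 4

[2; 4] for √5; ℓ=1 ⇒ convergent index 1
step 0: (2, 1)  from 2·(1,0) + (0,1)
step 1: (9, 4)  from 4·(2,1) + (1,0)
(x₁, y₁) = (9, 4);  9² − 5·4² = 1 ✓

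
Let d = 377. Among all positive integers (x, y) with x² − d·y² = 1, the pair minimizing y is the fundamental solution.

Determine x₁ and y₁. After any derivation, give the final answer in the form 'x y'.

233 12

√377 → a₀=19, period (2,2,2,38); ℓ=4 even so k=3
step 0: (19, 1)  from 19·(1,0) + (0,1)
step 1: (39, 2)  from 2·(19,1) + (1,0)
step 2: (97, 5)  from 2·(39,2) + (19,1)
step 3: (233, 12)  from 2·(97,5) + (39,2)
→ (233, 12).  Check: 233²=54289, 377·12²=54288, difference 1.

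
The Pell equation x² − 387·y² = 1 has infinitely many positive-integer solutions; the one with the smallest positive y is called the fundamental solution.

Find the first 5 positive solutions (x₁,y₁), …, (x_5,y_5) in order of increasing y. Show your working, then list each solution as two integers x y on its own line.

3482 177
24248647 1232628
168867574226 8584021215
1175993762661217 59779122508632
8189620394305140962 416301800566092033

[19; 1,2,19,2,1,38] for √387; ℓ=6 ⇒ convergent index 5
step 0: (19, 1)  from 19·(1,0) + (0,1)
…
step 3: (1141, 58)  from 19·(59,3) + (20,1)
step 4: (2341, 119)  from 2·(1141,58) + (59,3)
step 5: (3482, 177)  from 1·(2341,119) + (1141,58)
→ (3482, 177).  Check: 3482²=12124324, 387·177²=12124323, difference 1.
(3482+177√387)^2 = 24248647 + 1232628√387
(3482+177√387)^3 = 168867574226 + 8584021215√387
(3482+177√387)^4 = 1175993762661217 + 59779122508632√387
(3482+177√387)^5 = 8189620394305140962 + 416301800566092033√387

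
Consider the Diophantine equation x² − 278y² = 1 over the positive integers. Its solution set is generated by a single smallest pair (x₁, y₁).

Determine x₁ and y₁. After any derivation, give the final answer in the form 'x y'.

2501 150

d=278: √d = [16; 1,2,16,2,1,32] (ℓ=6, even), read p_5/q_5
a_0=16:  p_0=16·1+0=16,  q_0=16·0+1=1
a_1=1:  p_1=1·16+1=17,  q_1=1·1+0=1
a_2=2:  p_2=2·17+16=50,  q_2=2·1+1=3
a_3=16:  p_3=16·50+17=817,  q_3=16·3+1=49
a_4=2:  p_4=2·817+50=1684,  q_4=2·49+3=101
a_5=1:  p_5=1·1684+817=2501,  q_5=1·101+49=150
→ (2501, 150).  Check: 2501²=6255001, 278·150²=6255000, difference 1.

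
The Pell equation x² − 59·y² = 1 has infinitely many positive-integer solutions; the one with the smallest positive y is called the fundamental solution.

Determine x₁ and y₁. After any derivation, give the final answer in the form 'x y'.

[7; 1,2,7,2,1,14] for √59; ℓ=6 ⇒ convergent index 5
step 0: (7, 1)  from 7·(1,0) + (0,1)
step 1: (8, 1)  from 1·(7,1) + (1,0)
step 2: (23, 3)  from 2·(8,1) + (7,1)
step 3: (169, 22)  from 7·(23,3) + (8,1)
step 4: (361, 47)  from 2·(169,22) + (23,3)
step 5: (530, 69)  from 1·(361,47) + (169,22)
→ (530, 69).  Check: 530²=280900, 59·69²=280899, difference 1.

530 69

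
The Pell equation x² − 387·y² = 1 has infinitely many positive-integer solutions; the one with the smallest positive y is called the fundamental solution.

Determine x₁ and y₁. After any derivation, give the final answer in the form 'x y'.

d=387: √d = [19; 1,2,19,2,1,38] (ℓ=6, even), read p_5/q_5
a_0=19:  p_0=19·1+0=19,  q_0=19·0+1=1
a_1=1:  p_1=1·19+1=20,  q_1=1·1+0=1
a_2=2:  p_2=2·20+19=59,  q_2=2·1+1=3
a_3=19:  p_3=19·59+20=1141,  q_3=19·3+1=58
a_4=2:  p_4=2·1141+59=2341,  q_4=2·58+3=119
a_5=1:  p_5=1·2341+1141=3482,  q_5=1·119+58=177
(x₁, y₁) = (3482, 177);  3482² − 387·177² = 1 ✓

3482 177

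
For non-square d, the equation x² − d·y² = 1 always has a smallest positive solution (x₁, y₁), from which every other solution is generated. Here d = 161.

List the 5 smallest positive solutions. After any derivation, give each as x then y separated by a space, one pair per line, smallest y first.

11775 928
277301249 21854400
6530444402175 514671119072
153791965393920001 12120504832291200
3621800778496371621375 285437888285786640928

√161 = [12; 1,2,4,1,2,1,4,2,1,24, …], period ℓ=10 (even) → k=9
k=0  a_k=12  p_k/q_k = 12/1
…
k=3  a_k=4  p_k/q_k = 165/13
k=4  a_k=1  p_k/q_k = 203/16
k=5  a_k=2  p_k/q_k = 571/45
k=6  a_k=1  p_k/q_k = 774/61
…
k=8  a_k=2  p_k/q_k = 8108/639
k=9  a_k=1  p_k/q_k = 11775/928
(x₁, y₁) = (11775, 928);  11775² − 161·928² = 1 ✓
k=2:  x_2 = 11775·11775+161·928·928 = 277301249,  y_2 = 11775·928+928·11775 = 21854400
k=3:  x_3 = 11775·277301249+161·928·21854400 = 6530444402175,  y_3 = 11775·21854400+928·277301249 = 514671119072
k=4:  x_4 = 11775·6530444402175+161·928·514671119072 = 153791965393920001,  y_4 = 11775·514671119072+928·6530444402175 = 12120504832291200
k=5:  x_5 = 11775·153791965393920001+161·928·12120504832291200 = 3621800778496371621375,  y_5 = 11775·12120504832291200+928·153791965393920001 = 285437888285786640928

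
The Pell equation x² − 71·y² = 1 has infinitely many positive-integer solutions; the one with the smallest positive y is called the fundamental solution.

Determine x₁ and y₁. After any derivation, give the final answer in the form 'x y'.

√71 = [8; 2,2,1,7,1,2,2,16, …], period ℓ=8 (even) → k=7
k=0  a_k=8  p_k/q_k = 8/1
k=1  a_k=2  p_k/q_k = 17/2
…
k=5  a_k=1  p_k/q_k = 514/61
k=6  a_k=2  p_k/q_k = 1483/176
k=7  a_k=2  p_k/q_k = 3480/413
(x₁, y₁) = (3480, 413);  3480² − 71·413² = 1 ✓

3480 413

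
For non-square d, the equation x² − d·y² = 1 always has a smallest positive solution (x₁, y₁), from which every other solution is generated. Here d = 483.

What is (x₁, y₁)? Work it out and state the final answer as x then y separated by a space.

22 1

d=483: √d = [21; 1,42] (ℓ=2, even), read p_1/q_1
k=0  a_k=21  p_k/q_k = 21/1
k=1  a_k=1  p_k/q_k = 22/1
→ (22, 1).  Check: 22²=484, 483·1²=483, difference 1.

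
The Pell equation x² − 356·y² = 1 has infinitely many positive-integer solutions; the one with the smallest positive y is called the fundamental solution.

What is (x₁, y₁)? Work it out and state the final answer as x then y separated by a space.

d=356: √d = [18; 1,6,1,1,2,…,6,1,36] (ℓ=14, even), read p_13/q_13
step 0: (18, 1)  from 18·(1,0) + (0,1)
step 1: (19, 1)  from 1·(18,1) + (1,0)
step 2: (132, 7)  from 6·(19,1) + (18,1)
step 3: (151, 8)  from 1·(132,7) + (19,1)
step 4: (283, 15)  from 1·(151,8) + (132,7)
step 5: (717, 38)  from 2·(283,15) + (151,8)
step 6: (1000, 53)  from 1·(717,38) + (283,15)
step 7: (8717, 462)  from 8·(1000,53) + (717,38)
…
step 10: (37868, 2007)  from 1·(28151,1492) + (9717,515)
step 11: (66019, 3499)  from 1·(37868,2007) + (28151,1492)
step 12: (433982, 23001)  from 6·(66019,3499) + (37868,2007)
step 13: (500001, 26500)  from 1·(433982,23001) + (66019,3499)
(x₁, y₁) = (500001, 26500);  500001² − 356·26500² = 1 ✓

500001 26500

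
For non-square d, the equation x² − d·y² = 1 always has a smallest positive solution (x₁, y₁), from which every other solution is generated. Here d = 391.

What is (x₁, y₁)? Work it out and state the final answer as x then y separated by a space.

7338680 371133

d=391: √d = [19; 1,3,2,2,1,…,3,1,38] (ℓ=16, even), read p_15/q_15
step 0: (19, 1)  from 19·(1,0) + (0,1)
…
step 2: (79, 4)  from 3·(20,1) + (19,1)
…
step 5: (613, 31)  from 1·(435,22) + (178,9)
…
step 8: (52519, 2656)  from 19·(2709,137) + (1048,53)
…
step 14: (5678083, 287153)  from 3·(1660597,83980) + (696292,35213)
step 15: (7338680, 371133)  from 1·(5678083,287153) + (1660597,83980)
(x₁, y₁) = (7338680, 371133);  7338680² − 391·371133² = 1 ✓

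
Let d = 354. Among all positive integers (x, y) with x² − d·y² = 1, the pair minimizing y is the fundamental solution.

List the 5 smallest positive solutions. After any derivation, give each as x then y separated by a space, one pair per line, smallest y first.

√354 = [18; 1,4,2,2,18,2,2,4,1,36, …], period ℓ=10 (even) → k=9
a_0=18:  p_0=18·1+0=18,  q_0=18·0+1=1
…
a_2=4:  p_2=4·19+18=94,  q_2=4·1+1=5
a_3=2:  p_3=2·94+19=207,  q_3=2·5+1=11
…
a_5=18:  p_5=18·508+207=9351,  q_5=18·27+11=497
…
a_8=4:  p_8=4·47771+19210=210294,  q_8=4·2539+1021=11177
a_9=1:  p_9=1·210294+47771=258065,  q_9=1·11177+2539=13716
fundamental: x₁=258065, y₁=13716  (since 66597544225 − 354·188128656 = 1)
(258065+13716√354)^2 = 133195088449 + 7079239080√354
(258065+13716√354)^3 = 68745981000924305 + 3653807666346684√354
(258065+13716√354)^4 = 35481863173873866451201 + 1885839750824434773840√354
(258065+13716√354)^5 = 18313254039862772710457447825 + 973338470589361712155692516√354

258065 13716
133195088449 7079239080
68745981000924305 3653807666346684
35481863173873866451201 1885839750824434773840
18313254039862772710457447825 973338470589361712155692516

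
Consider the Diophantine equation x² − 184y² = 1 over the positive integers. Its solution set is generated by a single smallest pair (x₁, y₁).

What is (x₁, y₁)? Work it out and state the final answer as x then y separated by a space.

24335 1794

[13; 1,1,3,2,1,2,1,2,3,1,1,26] for √184; ℓ=12 ⇒ convergent index 11
i=0: a=13 ⇒ p=13, q=1
i=1: a=1 ⇒ p=14, q=1
…
i=3: a=3 ⇒ p=95, q=7
i=4: a=2 ⇒ p=217, q=16
i=5: a=1 ⇒ p=312, q=23
i=6: a=2 ⇒ p=841, q=62
…
i=8: a=2 ⇒ p=3147, q=232
i=9: a=3 ⇒ p=10594, q=781
i=10: a=1 ⇒ p=13741, q=1013
i=11: a=1 ⇒ p=24335, q=1794
fundamental: x₁=24335, y₁=1794  (since 592192225 − 184·3218436 = 1)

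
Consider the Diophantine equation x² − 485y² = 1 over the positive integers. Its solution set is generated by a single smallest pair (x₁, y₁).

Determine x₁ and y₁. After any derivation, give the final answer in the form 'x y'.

969 44

d=485: √d = [22; 44] (ℓ=1, odd), read p_1/q_1
step 0: (22, 1)  from 22·(1,0) + (0,1)
step 1: (969, 44)  from 44·(22,1) + (1,0)
fundamental: x₁=969, y₁=44  (since 938961 − 485·1936 = 1)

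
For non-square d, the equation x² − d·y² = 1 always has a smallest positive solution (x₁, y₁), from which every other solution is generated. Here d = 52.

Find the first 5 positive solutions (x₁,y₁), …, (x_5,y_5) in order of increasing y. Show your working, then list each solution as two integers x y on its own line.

√52 = [7; 4,1,2,1,4,14, …], period ℓ=6 (even) → k=5
i=0: a=7 ⇒ p=7, q=1
i=1: a=4 ⇒ p=29, q=4
i=2: a=1 ⇒ p=36, q=5
i=3: a=2 ⇒ p=101, q=14
i=4: a=1 ⇒ p=137, q=19
i=5: a=4 ⇒ p=649, q=90
fundamental: x₁=649, y₁=90  (since 421201 − 52·8100 = 1)
n=2: (649,90)∘(649,90) = (649·649+52·90·90, 649·90+90·649) = (842401,116820)
n=3: (842401,116820)∘(649,90) = (649·842401+52·90·116820, 649·116820+90·842401) = (1093435849,151632270)
n=4: (1093435849,151632270)∘(649,90) = (649·1093435849+52·90·151632270, 649·151632270+90·1093435849) = (1419278889601,196818569640)
n=5: (1419278889601,196818569640)∘(649,90) = (649·1419278889601+52·90·196818569640, 649·196818569640+90·1419278889601) = (1842222905266249,255470351760450)

649 90
842401 116820
1093435849 151632270
1419278889601 196818569640
1842222905266249 255470351760450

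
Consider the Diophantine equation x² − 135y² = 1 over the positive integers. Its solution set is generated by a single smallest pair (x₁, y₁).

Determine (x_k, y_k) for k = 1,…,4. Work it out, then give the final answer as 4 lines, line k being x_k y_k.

244 21
119071 10248
58106404 5001003
28355806081 2440479216

√135 → a₀=11, period (1,1,1,1,1,1,1,22); ℓ=8 even so k=7
a_0=11:  p_0=11·1+0=11,  q_0=11·0+1=1
…
a_2=1:  p_2=1·12+11=23,  q_2=1·1+1=2
…
a_4=1:  p_4=1·35+23=58,  q_4=1·3+2=5
a_5=1:  p_5=1·58+35=93,  q_5=1·5+3=8
a_6=1:  p_6=1·93+58=151,  q_6=1·8+5=13
a_7=1:  p_7=1·151+93=244,  q_7=1·13+8=21
→ (244, 21).  Check: 244²=59536, 135·21²=59535, difference 1.
(244+21√135)^2 = 119071 + 10248√135
(244+21√135)^3 = 58106404 + 5001003√135
(244+21√135)^4 = 28355806081 + 2440479216√135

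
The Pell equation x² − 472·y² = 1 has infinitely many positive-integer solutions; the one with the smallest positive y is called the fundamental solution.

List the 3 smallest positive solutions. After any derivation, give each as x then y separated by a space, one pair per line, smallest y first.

306917 14127
188396089777 8671632918
115643925371868101 5322943120573485

[21; 1,2,1,1,1,…,2,1,42] for √472; ℓ=14 ⇒ convergent index 13
k=0  a_k=21  p_k/q_k = 21/1
k=1  a_k=1  p_k/q_k = 22/1
…
k=5  a_k=1  p_k/q_k = 239/11
…
k=9  a_k=1  p_k/q_k = 30003/1381
…
k=12  a_k=2  p_k/q_k = 222687/10250
k=13  a_k=1  p_k/q_k = 306917/14127
→ (306917, 14127).  Check: 306917²=94198044889, 472·14127²=94198044888, difference 1.
(306917+14127√472)^2 = 188396089777 + 8671632918√472
(306917+14127√472)^3 = 115643925371868101 + 5322943120573485√472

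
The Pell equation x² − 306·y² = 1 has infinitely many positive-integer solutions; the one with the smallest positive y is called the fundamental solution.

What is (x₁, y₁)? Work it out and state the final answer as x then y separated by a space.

√306 → a₀=17, period (2,34); ℓ=2 even so k=1
i=0: a=17 ⇒ p=17, q=1
i=1: a=2 ⇒ p=35, q=2
→ (35, 2).  Check: 35²=1225, 306·2²=1224, difference 1.

35 2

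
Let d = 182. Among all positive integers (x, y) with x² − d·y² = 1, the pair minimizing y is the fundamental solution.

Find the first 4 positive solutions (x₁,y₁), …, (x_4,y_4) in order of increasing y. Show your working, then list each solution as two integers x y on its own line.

[13; 2,26] for √182; ℓ=2 ⇒ convergent index 1
step 0: (13, 1)  from 13·(1,0) + (0,1)
step 1: (27, 2)  from 2·(13,1) + (1,0)
fundamental: x₁=27, y₁=2  (since 729 − 182·4 = 1)
(x_2, y_2) = (27·27 + 182·2·2, 27·2 + 2·27) = (1457, 108)
(x_3, y_3) = (27·1457 + 182·2·108, 27·108 + 2·1457) = (78651, 5830)
(x_4, y_4) = (27·78651 + 182·2·5830, 27·5830 + 2·78651) = (4245697, 314712)

27 2
1457 108
78651 5830
4245697 314712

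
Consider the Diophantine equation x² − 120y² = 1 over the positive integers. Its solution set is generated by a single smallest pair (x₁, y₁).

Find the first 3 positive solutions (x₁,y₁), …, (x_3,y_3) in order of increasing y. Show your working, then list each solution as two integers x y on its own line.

11 1
241 22
5291 483

d=120: √d = [10; 1,20] (ℓ=2, even), read p_1/q_1
a_0=10:  p_0=10·1+0=10,  q_0=10·0+1=1
a_1=1:  p_1=1·10+1=11,  q_1=1·1+0=1
(x₁, y₁) = (11, 1);  11² − 120·1² = 1 ✓
(x_2, y_2) = (11·11 + 120·1·1, 11·1 + 1·11) = (241, 22)
(x_3, y_3) = (11·241 + 120·1·22, 11·22 + 1·241) = (5291, 483)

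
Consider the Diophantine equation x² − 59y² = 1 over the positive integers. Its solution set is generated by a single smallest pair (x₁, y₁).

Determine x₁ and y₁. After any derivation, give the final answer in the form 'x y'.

√59 = [7; 1,2,7,2,1,14, …], period ℓ=6 (even) → k=5
step 0: (7, 1)  from 7·(1,0) + (0,1)
step 1: (8, 1)  from 1·(7,1) + (1,0)
step 2: (23, 3)  from 2·(8,1) + (7,1)
step 3: (169, 22)  from 7·(23,3) + (8,1)
step 4: (361, 47)  from 2·(169,22) + (23,3)
step 5: (530, 69)  from 1·(361,47) + (169,22)
fundamental: x₁=530, y₁=69  (since 280900 − 59·4761 = 1)

530 69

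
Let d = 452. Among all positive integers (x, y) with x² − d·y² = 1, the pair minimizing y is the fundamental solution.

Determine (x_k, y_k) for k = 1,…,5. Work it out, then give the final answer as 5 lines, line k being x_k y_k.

1204353 56648
2900932297217 136448377488
6987493029899166849 328664025545553880
16830816386073401651890177 791655010315592455701792
40540488414026331506287881514113 1906864173276900777578095047272

[21; 3,1,5,3,10,3,5,1,3,42] for √452; ℓ=10 ⇒ convergent index 9
k=0  a_k=21  p_k/q_k = 21/1
…
k=4  a_k=3  p_k/q_k = 1552/73
…
k=6  a_k=3  p_k/q_k = 49579/2332
…
k=8  a_k=1  p_k/q_k = 313483/14745
k=9  a_k=3  p_k/q_k = 1204353/56648
(x₁, y₁) = (1204353, 56648);  1204353² − 452·56648² = 1 ✓
k=2:  x_2 = 1204353·1204353+452·56648·56648 = 2900932297217,  y_2 = 1204353·56648+56648·1204353 = 136448377488
k=3:  x_3 = 1204353·2900932297217+452·56648·136448377488 = 6987493029899166849,  y_3 = 1204353·136448377488+56648·2900932297217 = 328664025545553880
k=4:  x_4 = 1204353·6987493029899166849+452·56648·328664025545553880 = 16830816386073401651890177,  y_4 = 1204353·328664025545553880+56648·6987493029899166849 = 791655010315592455701792
k=5:  x_5 = 1204353·16830816386073401651890177+452·56648·791655010315592455701792 = 40540488414026331506287881514113,  y_5 = 1204353·791655010315592455701792+56648·16830816386073401651890177 = 1906864173276900777578095047272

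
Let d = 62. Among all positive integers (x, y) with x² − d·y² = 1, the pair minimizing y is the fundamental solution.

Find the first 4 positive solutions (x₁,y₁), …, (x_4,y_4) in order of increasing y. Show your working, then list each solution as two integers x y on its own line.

√62 = [7; 1,6,1,14, …], period ℓ=4 (even) → k=3
a_0=7:  p_0=7·1+0=7,  q_0=7·0+1=1
…
a_2=6:  p_2=6·8+7=55,  q_2=6·1+1=7
a_3=1:  p_3=1·55+8=63,  q_3=1·7+1=8
fundamental: x₁=63, y₁=8  (since 3969 − 62·64 = 1)
(63+8√62)^2 = 7937 + 1008√62
(63+8√62)^3 = 999999 + 127000√62
(63+8√62)^4 = 125991937 + 16000992√62

63 8
7937 1008
999999 127000
125991937 16000992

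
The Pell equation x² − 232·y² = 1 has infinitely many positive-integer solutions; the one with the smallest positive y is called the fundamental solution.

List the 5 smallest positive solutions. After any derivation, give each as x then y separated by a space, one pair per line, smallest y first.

√232 → a₀=15, period (4,3,7,3,4,30); ℓ=6 even so k=5
i=0: a=15 ⇒ p=15, q=1
…
i=2: a=3 ⇒ p=198, q=13
…
i=4: a=3 ⇒ p=4539, q=298
i=5: a=4 ⇒ p=19603, q=1287
(x₁, y₁) = (19603, 1287);  19603² − 232·1287² = 1 ✓
k=2:  x_2 = 19603·19603+232·1287·1287 = 768555217,  y_2 = 19603·1287+1287·19603 = 50458122
k=3:  x_3 = 19603·768555217+232·1287·50458122 = 30131975818099,  y_3 = 19603·50458122+1287·768555217 = 1978261129845
k=4:  x_4 = 19603·30131975818099+232·1287·1978261129845 = 1181354243155834177,  y_4 = 19603·1978261129845+1287·30131975818099 = 77559705806244948
k=5:  x_5 = 19603·1181354243155834177+232·1287·77559705806244948 = 46316174427035658925363,  y_5 = 19603·77559705806244948+1287·1181354243155834177 = 3040805823861378301443

19603 1287
768555217 50458122
30131975818099 1978261129845
1181354243155834177 77559705806244948
46316174427035658925363 3040805823861378301443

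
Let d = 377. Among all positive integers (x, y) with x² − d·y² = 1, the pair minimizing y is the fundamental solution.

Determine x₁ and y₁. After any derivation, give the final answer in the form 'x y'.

233 12

√377 = [19; 2,2,2,38, …], period ℓ=4 (even) → k=3
a_0=19:  p_0=19·1+0=19,  q_0=19·0+1=1
…
a_2=2:  p_2=2·39+19=97,  q_2=2·2+1=5
a_3=2:  p_3=2·97+39=233,  q_3=2·5+2=12
→ (233, 12).  Check: 233²=54289, 377·12²=54288, difference 1.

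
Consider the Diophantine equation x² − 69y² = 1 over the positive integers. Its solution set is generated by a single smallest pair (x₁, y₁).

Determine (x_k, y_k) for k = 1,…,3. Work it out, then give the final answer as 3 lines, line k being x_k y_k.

7775 936
120901249 14554800
1880014414175 226327139064

d=69: √d = [8; 3,3,1,4,1,3,3,16] (ℓ=8, even), read p_7/q_7
k=0  a_k=8  p_k/q_k = 8/1
k=1  a_k=3  p_k/q_k = 25/3
…
k=3  a_k=1  p_k/q_k = 108/13
…
k=5  a_k=1  p_k/q_k = 623/75
k=6  a_k=3  p_k/q_k = 2384/287
k=7  a_k=3  p_k/q_k = 7775/936
→ (7775, 936).  Check: 7775²=60450625, 69·936²=60450624, difference 1.
(7775+936√69)^2 = 120901249 + 14554800√69
(7775+936√69)^3 = 1880014414175 + 226327139064√69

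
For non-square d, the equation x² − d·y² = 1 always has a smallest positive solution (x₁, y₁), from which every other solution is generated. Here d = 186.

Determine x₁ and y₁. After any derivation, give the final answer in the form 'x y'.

7501 550

√186 = [13; 1,1,1,3,4,3,1,1,1,26, …], period ℓ=10 (even) → k=9
k=0  a_k=13  p_k/q_k = 13/1
k=1  a_k=1  p_k/q_k = 14/1
k=2  a_k=1  p_k/q_k = 27/2
k=3  a_k=1  p_k/q_k = 41/3
k=4  a_k=3  p_k/q_k = 150/11
…
k=6  a_k=3  p_k/q_k = 2073/152
k=7  a_k=1  p_k/q_k = 2714/199
k=8  a_k=1  p_k/q_k = 4787/351
k=9  a_k=1  p_k/q_k = 7501/550
→ (7501, 550).  Check: 7501²=56265001, 186·550²=56265000, difference 1.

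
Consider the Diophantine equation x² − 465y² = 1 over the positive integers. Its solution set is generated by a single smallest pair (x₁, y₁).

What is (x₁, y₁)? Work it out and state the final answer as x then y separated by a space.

15871 736

√465 = [21; 1,1,3,2,2,2,3,1,1,42, …], period ℓ=10 (even) → k=9
i=0: a=21 ⇒ p=21, q=1
…
i=4: a=2 ⇒ p=345, q=16
…
i=6: a=2 ⇒ p=2027, q=94
i=7: a=3 ⇒ p=6922, q=321
i=8: a=1 ⇒ p=8949, q=415
i=9: a=1 ⇒ p=15871, q=736
→ (15871, 736).  Check: 15871²=251888641, 465·736²=251888640, difference 1.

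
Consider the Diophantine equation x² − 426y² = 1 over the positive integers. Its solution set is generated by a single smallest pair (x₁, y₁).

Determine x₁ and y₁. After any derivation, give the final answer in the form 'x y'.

88751 4300

√426 = [20; 1,1,1,3,2,6,2,3,1,1,1,40, …], period ℓ=12 (even) → k=11
k=0  a_k=20  p_k/q_k = 20/1
…
k=2  a_k=1  p_k/q_k = 41/2
…
k=10  a_k=1  p_k/q_k = 56780/2751
k=11  a_k=1  p_k/q_k = 88751/4300
→ (88751, 4300).  Check: 88751²=7876740001, 426·4300²=7876740000, difference 1.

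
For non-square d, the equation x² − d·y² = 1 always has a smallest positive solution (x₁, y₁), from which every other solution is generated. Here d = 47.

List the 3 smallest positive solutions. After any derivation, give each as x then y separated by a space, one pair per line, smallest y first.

√47 → a₀=6, period (1,5,1,12); ℓ=4 even so k=3
i=0: a=6 ⇒ p=6, q=1
…
i=2: a=5 ⇒ p=41, q=6
i=3: a=1 ⇒ p=48, q=7
(x₁, y₁) = (48, 7);  48² − 47·7² = 1 ✓
(x_2, y_2) = (48·48 + 47·7·7, 48·7 + 7·48) = (4607, 672)
(x_3, y_3) = (48·4607 + 47·7·672, 48·672 + 7·4607) = (442224, 64505)

48 7
4607 672
442224 64505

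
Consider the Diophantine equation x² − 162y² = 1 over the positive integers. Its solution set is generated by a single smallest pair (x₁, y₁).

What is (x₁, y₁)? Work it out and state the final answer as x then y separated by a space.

19601 1540

√162 = [12; 1,2,1,2,12,2,1,2,1,24, …], period ℓ=10 (even) → k=9
k=0  a_k=12  p_k/q_k = 12/1
k=1  a_k=1  p_k/q_k = 13/1
…
k=6  a_k=2  p_k/q_k = 3602/283
k=7  a_k=1  p_k/q_k = 5333/419
k=8  a_k=2  p_k/q_k = 14268/1121
k=9  a_k=1  p_k/q_k = 19601/1540
→ (19601, 1540).  Check: 19601²=384199201, 162·1540²=384199200, difference 1.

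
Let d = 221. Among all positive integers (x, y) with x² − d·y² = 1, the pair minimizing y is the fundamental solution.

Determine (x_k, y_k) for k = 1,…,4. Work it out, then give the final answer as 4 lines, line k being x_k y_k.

√221 → a₀=14, period (1,6,2,6,1,28); ℓ=6 even so k=5
i=0: a=14 ⇒ p=14, q=1
i=1: a=1 ⇒ p=15, q=1
i=2: a=6 ⇒ p=104, q=7
i=3: a=2 ⇒ p=223, q=15
i=4: a=6 ⇒ p=1442, q=97
i=5: a=1 ⇒ p=1665, q=112
→ (1665, 112).  Check: 1665²=2772225, 221·112²=2772224, difference 1.
(1665+112√221)^2 = 5544449 + 372960√221
(1665+112√221)^3 = 18463013505 + 1241956688√221
(1665+112√221)^4 = 61481829427201 + 4135715398080√221

1665 112
5544449 372960
18463013505 1241956688
61481829427201 4135715398080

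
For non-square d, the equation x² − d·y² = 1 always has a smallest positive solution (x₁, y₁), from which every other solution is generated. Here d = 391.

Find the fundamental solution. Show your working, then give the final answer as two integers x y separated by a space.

7338680 371133

d=391: √d = [19; 1,3,2,2,1,…,3,1,38] (ℓ=16, even), read p_15/q_15
k=0  a_k=19  p_k/q_k = 19/1
k=1  a_k=1  p_k/q_k = 20/1
k=2  a_k=3  p_k/q_k = 79/4
…
k=8  a_k=19  p_k/q_k = 52519/2656
…
k=10  a_k=1  p_k/q_k = 160266/8105
k=11  a_k=1  p_k/q_k = 268013/13554
k=12  a_k=2  p_k/q_k = 696292/35213
k=13  a_k=2  p_k/q_k = 1660597/83980
k=14  a_k=3  p_k/q_k = 5678083/287153
k=15  a_k=1  p_k/q_k = 7338680/371133
fundamental: x₁=7338680, y₁=371133  (since 53856224142400 − 391·137739703689 = 1)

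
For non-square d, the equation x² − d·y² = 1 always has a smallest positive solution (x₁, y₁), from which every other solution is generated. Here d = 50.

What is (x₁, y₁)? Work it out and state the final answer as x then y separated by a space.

99 14

√50 → a₀=7, period (14); ℓ=1 odd so k=1
a_0=7:  p_0=7·1+0=7,  q_0=7·0+1=1
a_1=14:  p_1=14·7+1=99,  q_1=14·1+0=14
fundamental: x₁=99, y₁=14  (since 9801 − 50·196 = 1)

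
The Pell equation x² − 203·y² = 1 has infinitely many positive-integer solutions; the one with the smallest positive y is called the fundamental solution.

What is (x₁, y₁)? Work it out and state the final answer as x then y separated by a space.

√203 → a₀=14, period (4,28); ℓ=2 even so k=1
i=0: a=14 ⇒ p=14, q=1
i=1: a=4 ⇒ p=57, q=4
fundamental: x₁=57, y₁=4  (since 3249 − 203·16 = 1)

57 4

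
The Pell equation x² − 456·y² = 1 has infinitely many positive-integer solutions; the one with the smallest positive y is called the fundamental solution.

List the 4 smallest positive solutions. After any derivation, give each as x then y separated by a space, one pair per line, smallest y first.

1025 48
2101249 98400
4307559425 201719952
8830494720001 413525803200

√456 = [21; 2,1,4,1,2,42, …], period ℓ=6 (even) → k=5
k=0  a_k=21  p_k/q_k = 21/1
k=1  a_k=2  p_k/q_k = 43/2
k=2  a_k=1  p_k/q_k = 64/3
k=3  a_k=4  p_k/q_k = 299/14
k=4  a_k=1  p_k/q_k = 363/17
k=5  a_k=2  p_k/q_k = 1025/48
fundamental: x₁=1025, y₁=48  (since 1050625 − 456·2304 = 1)
(1025+48√456)^2 = 2101249 + 98400√456
(1025+48√456)^3 = 4307559425 + 201719952√456
(1025+48√456)^4 = 8830494720001 + 413525803200√456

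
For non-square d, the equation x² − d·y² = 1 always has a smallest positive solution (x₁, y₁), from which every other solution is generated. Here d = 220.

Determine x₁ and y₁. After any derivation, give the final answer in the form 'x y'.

89 6

√220 → a₀=14, period (1,4,1,28); ℓ=4 even so k=3
a_0=14:  p_0=14·1+0=14,  q_0=14·0+1=1
a_1=1:  p_1=1·14+1=15,  q_1=1·1+0=1
a_2=4:  p_2=4·15+14=74,  q_2=4·1+1=5
a_3=1:  p_3=1·74+15=89,  q_3=1·5+1=6
→ (89, 6).  Check: 89²=7921, 220·6²=7920, difference 1.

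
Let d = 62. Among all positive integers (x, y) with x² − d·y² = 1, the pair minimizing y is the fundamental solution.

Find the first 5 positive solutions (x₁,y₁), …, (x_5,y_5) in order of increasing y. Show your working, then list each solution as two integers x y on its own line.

√62 → a₀=7, period (1,6,1,14); ℓ=4 even so k=3
a_0=7:  p_0=7·1+0=7,  q_0=7·0+1=1
a_1=1:  p_1=1·7+1=8,  q_1=1·1+0=1
a_2=6:  p_2=6·8+7=55,  q_2=6·1+1=7
a_3=1:  p_3=1·55+8=63,  q_3=1·7+1=8
→ (63, 8).  Check: 63²=3969, 62·8²=3968, difference 1.
(x_2, y_2) = (63·63 + 62·8·8, 63·8 + 8·63) = (7937, 1008)
(x_3, y_3) = (63·7937 + 62·8·1008, 63·1008 + 8·7937) = (999999, 127000)
(x_4, y_4) = (63·999999 + 62·8·127000, 63·127000 + 8·999999) = (125991937, 16000992)
(x_5, y_5) = (63·125991937 + 62·8·16000992, 63·16000992 + 8·125991937) = (15873984063, 2015997992)

63 8
7937 1008
999999 127000
125991937 16000992
15873984063 2015997992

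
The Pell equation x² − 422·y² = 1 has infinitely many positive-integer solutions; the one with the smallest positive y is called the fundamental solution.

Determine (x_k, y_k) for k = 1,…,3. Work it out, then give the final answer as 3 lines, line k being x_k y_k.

d=422: √d = [20; 1,1,5,2,1,…,1,1,40] (ℓ=14, even), read p_13/q_13
a_0=20:  p_0=20·1+0=20,  q_0=20·0+1=1
a_1=1:  p_1=1·20+1=21,  q_1=1·1+0=1
a_2=1:  p_2=1·21+20=41,  q_2=1·1+1=2
a_3=5:  p_3=5·41+21=226,  q_3=5·2+1=11
…
a_5=1:  p_5=1·493+226=719,  q_5=1·24+11=35
a_6=3:  p_6=3·719+493=2650,  q_6=3·35+24=129
…
a_8=3:  p_8=3·53719+2650=163807,  q_8=3·2615+129=7974
a_9=1:  p_9=1·163807+53719=217526,  q_9=1·7974+2615=10589
a_10=2:  p_10=2·217526+163807=598859,  q_10=2·10589+7974=29152
a_11=5:  p_11=5·598859+217526=3211821,  q_11=5·29152+10589=156349
a_12=1:  p_12=1·3211821+598859=3810680,  q_12=1·156349+29152=185501
a_13=1:  p_13=1·3810680+3211821=7022501,  q_13=1·185501+156349=341850
(x₁, y₁) = (7022501, 341850);  7022501² − 422·341850² = 1 ✓
k=2:  x_2 = 7022501·7022501+422·341850·341850 = 98631040590001,  y_2 = 7022501·341850+341850·7022501 = 4801283933700
k=3:  x_3 = 7022501·98631040590001+422·341850·4801283933700 = 1385273162348638202501,  y_3 = 7022501·4801283933700+341850·98631040590001 = 67434042451384025550

7022501 341850
98631040590001 4801283933700
1385273162348638202501 67434042451384025550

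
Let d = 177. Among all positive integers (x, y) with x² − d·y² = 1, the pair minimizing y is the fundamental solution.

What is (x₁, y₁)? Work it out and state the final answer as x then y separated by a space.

√177 → a₀=13, period (3,3,2,8,2,3,3,26); ℓ=8 even so k=7
step 0: (13, 1)  from 13·(1,0) + (0,1)
…
step 6: (18985, 1427)  from 3·(5468,411) + (2581,194)
step 7: (62423, 4692)  from 3·(18985,1427) + (5468,411)
→ (62423, 4692).  Check: 62423²=3896630929, 177·4692²=3896630928, difference 1.

62423 4692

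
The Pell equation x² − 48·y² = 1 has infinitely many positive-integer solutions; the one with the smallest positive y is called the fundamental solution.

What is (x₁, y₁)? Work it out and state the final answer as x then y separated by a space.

[6; 1,12] for √48; ℓ=2 ⇒ convergent index 1
k=0  a_k=6  p_k/q_k = 6/1
k=1  a_k=1  p_k/q_k = 7/1
→ (7, 1).  Check: 7²=49, 48·1²=48, difference 1.

7 1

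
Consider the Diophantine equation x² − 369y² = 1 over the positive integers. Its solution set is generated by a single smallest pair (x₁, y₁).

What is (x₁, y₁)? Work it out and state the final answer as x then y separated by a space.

√369 → a₀=19, period (4,1,3,2,7,4,7,2,3,1,4,38); ℓ=12 even so k=11
k=0  a_k=19  p_k/q_k = 19/1
…
k=4  a_k=2  p_k/q_k = 826/43
k=5  a_k=7  p_k/q_k = 6147/320
k=6  a_k=4  p_k/q_k = 25414/1323
…
k=10  a_k=1  p_k/q_k = 1758061/91521
k=11  a_k=4  p_k/q_k = 8396801/437120
fundamental: x₁=8396801, y₁=437120  (since 70506267033601 − 369·191073894400 = 1)

8396801 437120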